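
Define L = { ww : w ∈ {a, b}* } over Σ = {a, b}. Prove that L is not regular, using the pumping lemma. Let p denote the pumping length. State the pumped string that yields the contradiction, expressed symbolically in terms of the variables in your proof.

Assume L is regular. Let p be the pumping length given by the pumping lemma.
Take w = a^p b^p a^p b^p = uu where u = a^pb^p; then w ∈ L and |w| = 4p ≥ p.
The pumping lemma gives a decomposition w = xyz where |xy| ≤ p and |y| ≥ 1.
The first p characters of w are a's, so xy (and hence y) consists only of a's. Write y = a^k, 1 ≤ k ≤ p.
Pump with i = 2: xy^2z = a^{p+k} b^p a^p b^p, of length 4p+k. Suppose this equals vv. The string starts with a and ends with b, so v does too; thus the boundary between the two copies of v is a b→a transition. There is exactly one such transition, at position 2p+k, so |v| = 2p+k and |vv| = 4p+2k ≠ 4p+k since k ≥ 1. So xy^2z ∉ L.
This is a contradiction; hence L is not regular.

a^{p+k} b^p a^p b^p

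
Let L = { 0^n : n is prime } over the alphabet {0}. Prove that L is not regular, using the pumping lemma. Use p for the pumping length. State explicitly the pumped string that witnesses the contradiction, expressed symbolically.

0^{q(1+k)}

Suppose for contradiction that L is regular, and let p be the pumping length.
Let q be a prime with q ≥ p+2 (infinitely many primes exist), and take w = 0^q ∈ L with |w| = q ≥ p.
The pumping lemma gives a decomposition w = xyz where |xy| ≤ p and |y| ≥ 1.
Then y = 0^k for some k with 1 ≤ k ≤ p.
Since 1 ≤ k ≤ p, |xz| = q-k. Pump with i = q+1: |xy^{q+1}z| = (q-k)+(q+1)k = q+qk = q(1+k), which is composite (both factors ≥ 2). So xy^{q+1}z = 0^{q(1+k)} ∉ L.
This contradicts the pumping lemma, so L is not regular.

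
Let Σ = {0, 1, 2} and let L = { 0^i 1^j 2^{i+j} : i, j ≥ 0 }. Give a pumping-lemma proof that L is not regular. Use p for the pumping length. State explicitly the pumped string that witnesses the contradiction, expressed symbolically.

0^{p+k} 1^p 2^{2p}

Toward a contradiction, assume L is regular with pumping length p.
Take w = 0^p 1^p 2^{2p} ∈ L (with i=j=p, i+j=2p), |w| = 4p ≥ p.
By the pumping lemma, w = xyz with |xy| ≤ p and |y| ≥ 1.
The first p characters of w are 0's, so xy (and hence y) consists only of 0's. Write y = 0^k, 1 ≤ k ≤ p.
Consider xy^2z = 0^{p+k} 1^p 2^{2p}. Now the 0- and 1-counts sum to 2p+k, but the 2-count is 2p ≠ 2p+k. So xy^2z ∉ L.
This is a contradiction; hence L is not regular.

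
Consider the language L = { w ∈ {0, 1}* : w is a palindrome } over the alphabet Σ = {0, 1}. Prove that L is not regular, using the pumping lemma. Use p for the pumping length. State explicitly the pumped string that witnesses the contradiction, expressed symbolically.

0^{p+k} 1 0^p

Toward a contradiction, assume L is regular with pumping length p.
Take w = 0^p 1 0^p, a palindrome of length 2p+1 ≥ p.
Write w = xyz as guaranteed by the lemma, with |xy| ≤ p and y is nonempty.
The first p characters of w are 0's, so xy (and hence y) consists only of 0's. Write y = 0^k, 1 ≤ k ≤ p.
Pump with i = 2: xy^2z = 0^{p+k} 1 0^p. Its reverse is 0^p 1 0^{p+k}, which differs from xy^2z since k ≥ 1. So xy^2z is not a palindrome and xy^2z ∉ L.
This contradicts the pumping lemma, so L is not regular.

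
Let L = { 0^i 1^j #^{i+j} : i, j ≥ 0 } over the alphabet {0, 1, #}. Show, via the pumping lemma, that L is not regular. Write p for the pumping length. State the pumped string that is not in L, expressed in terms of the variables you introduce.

0^{p+k} 1^p #^{2p}

Assume L is regular; let p be its pumping constant.
Take w = 0^p 1^p #^{2p} ∈ L (with i=j=p, i+j=2p), |w| = 4p ≥ p.
The pumping lemma gives a decomposition w = xyz where |xy| ≤ p and |y| > 0.
The first p characters of w are 0's, so xy (and hence y) consists only of 0's. Write y = 0^k, 1 ≤ k ≤ p.
Consider xy^2z = 0^{p+k} 1^p #^{2p}. Now the 0- and 1-counts sum to 2p+k, but the #-count is 2p ≠ 2p+k. So xy^2z ∉ L.
This contradicts the pumping lemma, so L is not regular.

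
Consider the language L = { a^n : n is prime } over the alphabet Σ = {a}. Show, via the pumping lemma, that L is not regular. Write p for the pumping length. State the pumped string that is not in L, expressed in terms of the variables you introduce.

a^{q(1+k)}

Suppose for contradiction that L is regular, and let p be the pumping length.
Let q be a prime with q ≥ p+2 (infinitely many primes exist), and take w = a^q ∈ L with |w| = q ≥ p.
By the pumping lemma, w = xyz with |xy| ≤ p and y is nonempty.
Then y = a^k for some k with 1 ≤ k ≤ p.
Since 1 ≤ k ≤ p, |xz| = q-k. Pump with i = q+1: |xy^{q+1}z| = (q-k)+(q+1)k = q+qk = q(1+k), which is composite (both factors ≥ 2). So xy^{q+1}z = a^{q(1+k)} ∉ L.
This contradicts the pumping lemma, so L is not regular.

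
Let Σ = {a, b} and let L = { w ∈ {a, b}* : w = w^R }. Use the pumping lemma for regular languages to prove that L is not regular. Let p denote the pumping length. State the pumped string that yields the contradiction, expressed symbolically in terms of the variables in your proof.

Assume L is regular. Let p be the pumping length given by the pumping lemma.
Take w = a^p b a^p, a palindrome of length 2p+1 ≥ p.
Write w = xyz as guaranteed by the lemma, with |xy| ≤ p and y is nonempty.
The first p characters of w are a's, so xy (and hence y) consists only of a's. Write y = a^k, 1 ≤ k ≤ p.
Pump with i = 2: xy^2z = a^{p+k} b a^p. Its reverse is a^p b a^{p+k}, which differs from xy^2z since k ≥ 1. So xy^2z is not a palindrome and xy^2z ∉ L.
This is a contradiction; hence L is not regular.

a^{p+k} b a^p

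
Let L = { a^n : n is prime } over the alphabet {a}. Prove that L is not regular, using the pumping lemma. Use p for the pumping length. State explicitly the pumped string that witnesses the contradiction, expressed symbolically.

a^{q(1+k)}

Suppose for contradiction that L is regular, and let p be the pumping length.
Let q be a prime with q ≥ p+2 (infinitely many primes exist), and take w = a^q ∈ L with |w| = q ≥ p.
The pumping lemma gives a decomposition w = xyz where |xy| ≤ p and y is nonempty.
Then y = a^k for some k with 1 ≤ k ≤ p.
Since 1 ≤ k ≤ p, |xz| = q-k. Pump with i = q+1: |xy^{q+1}z| = (q-k)+(q+1)k = q+qk = q(1+k), which is composite (both factors ≥ 2). So xy^{q+1}z = a^{q(1+k)} ∉ L.
Contradiction. Therefore L is not regular.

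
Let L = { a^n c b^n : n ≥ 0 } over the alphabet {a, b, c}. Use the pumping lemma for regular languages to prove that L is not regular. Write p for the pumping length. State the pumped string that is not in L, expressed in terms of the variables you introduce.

Assume L is regular; let p be its pumping constant.
Take w = a^p c b^p ∈ L with |w| = 2p+1 ≥ p.
The pumping lemma gives a decomposition w = xyz where |xy| ≤ p and |y| > 0.
Since the first p symbols of w are all a's and |xy| ≤ p, y lies entirely in the leading a-block: y = a^k for some k with 1 ≤ k ≤ p.
Pump with i = 2: xy^2z = a^{p+k} c b^p, which would require p+k = p. But k ≥ 1, so xy^2z ∉ L.
Contradiction. Therefore L is not regular.

a^{p+k} c b^p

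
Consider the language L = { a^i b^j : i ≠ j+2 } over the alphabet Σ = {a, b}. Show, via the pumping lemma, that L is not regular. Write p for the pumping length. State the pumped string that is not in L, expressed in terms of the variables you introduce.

a^{p+p!} b^{p+p!-2}

Assume L is regular. Let p be the pumping length given by the pumping lemma.
Choose w = a^p b^{p+p!-2}. Since p ≠ (p+p!-2)+2 = p+p!, w ∈ L; and |w| ≥ p.
By the pumping lemma, w = xyz with |xy| ≤ p and y is nonempty.
The first p characters of w are a's, so xy (and hence y) consists only of a's. Write y = a^k, 1 ≤ k ≤ p.
Since 1 ≤ k ≤ p, k divides p!; set t = 1 + p!/k. Then xy^t z has p + (p!/k)·k = p + p! copies of a. Now the a-count is p+p! and (b-count)+2 = (p+p!-2)+2 = p+p!, so i ≠ j+2 fails. So xy^t z = a^{p+p!} b^{p+p!-2} ∉ L.
This contradicts the pumping lemma, so L is not regular.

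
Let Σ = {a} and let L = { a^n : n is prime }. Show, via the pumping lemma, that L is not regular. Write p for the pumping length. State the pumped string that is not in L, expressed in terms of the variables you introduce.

a^{q(1+k)}

Assume L is regular; let p be its pumping constant.
Let q be a prime with q ≥ p+2 (infinitely many primes exist), and take w = a^q ∈ L with |w| = q ≥ p.
The pumping lemma gives a decomposition w = xyz where |xy| ≤ p and |y| ≥ 1.
Then y = a^k for some k with 1 ≤ k ≤ p.
Since 1 ≤ k ≤ p, |xz| = q-k. Pump with i = q+1: |xy^{q+1}z| = (q-k)+(q+1)k = q+qk = q(1+k), which is composite (both factors ≥ 2). So xy^{q+1}z = a^{q(1+k)} ∉ L.
This is a contradiction; hence L is not regular.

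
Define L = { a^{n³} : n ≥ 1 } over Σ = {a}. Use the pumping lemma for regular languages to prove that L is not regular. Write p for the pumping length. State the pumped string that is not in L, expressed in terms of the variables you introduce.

a^{p³+k}

Toward a contradiction, assume L is regular with pumping length p.
Take w = a^{p³} ∈ L with |w| = p³ ≥ p.
Write w = xyz as guaranteed by the lemma, with |xy| ≤ p and y is nonempty.
Then y = a^k for some k with 1 ≤ k ≤ p.
Pump with i = 2: xy^2z = a^{p³+k}. Since 1 ≤ k ≤ p, p³ < p³+k ≤ p³+p < p³+3p²+3p+1 = (p+1)³, so p³+k is not a perfect cube. So xy^2z ∉ L.
This contradicts the pumping lemma, so L is not regular.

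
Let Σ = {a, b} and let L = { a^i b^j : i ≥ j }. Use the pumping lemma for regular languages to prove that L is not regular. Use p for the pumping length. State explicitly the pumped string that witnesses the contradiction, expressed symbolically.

a^{p-k} b^p

Assume L is regular. Let p be the pumping length given by the pumping lemma.
Choose w = a^p b^p ∈ L, with |w| = 2p ≥ p.
The pumping lemma gives a decomposition w = xyz where |xy| ≤ p and |y| > 0.
Because |xy| ≤ p and w begins with p copies of a, we have y = a^k with 1 ≤ k ≤ p.
Consider xy^0z = xz = a^{p-k} b^p. Since k ≥ 1, the a-count p-k is less than p, so i ≥ j fails; thus xz ∉ L.
This is a contradiction; hence L is not regular.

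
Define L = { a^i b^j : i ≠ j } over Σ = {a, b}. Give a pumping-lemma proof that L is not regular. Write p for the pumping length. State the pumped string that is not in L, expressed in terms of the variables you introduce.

Toward a contradiction, assume L is regular with pumping length p.
Choose w = a^p b^{p+p!}. Since p ≠ p+p!, w ∈ L; and |w| ≥ p.
The pumping lemma gives a decomposition w = xyz where |xy| ≤ p and y is nonempty.
The first p characters of w are a's, so xy (and hence y) consists only of a's. Write y = a^k, 1 ≤ k ≤ p.
Since 1 ≤ k ≤ p, k divides p!; set t = 1 + p!/k. Then xy^t z has p + (p!/k)·k = p + p! copies of a. Now the a-count equals the b-count, so i ≠ j fails. So xy^t z = a^{p+p!} b^{p+p!} ∉ L.
This is a contradiction; hence L is not regular.

a^{p+p!} b^{p+p!}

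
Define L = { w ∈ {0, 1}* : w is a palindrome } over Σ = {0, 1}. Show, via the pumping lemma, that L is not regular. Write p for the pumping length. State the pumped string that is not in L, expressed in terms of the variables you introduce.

0^{p+k} 1 0^p

Assume L is regular. Let p be the pumping length given by the pumping lemma.
Take w = 0^p 1 0^p, a palindrome of length 2p+1 ≥ p.
The pumping lemma gives a decomposition w = xyz where |xy| ≤ p and |y| > 0.
The first p characters of w are 0's, so xy (and hence y) consists only of 0's. Write y = 0^k, 1 ≤ k ≤ p.
Pump with i = 2: xy^2z = 0^{p+k} 1 0^p. Its reverse is 0^p 1 0^{p+k}, which differs from xy^2z since k ≥ 1. So xy^2z is not a palindrome and xy^2z ∉ L.
This contradicts the pumping lemma, so L is not regular.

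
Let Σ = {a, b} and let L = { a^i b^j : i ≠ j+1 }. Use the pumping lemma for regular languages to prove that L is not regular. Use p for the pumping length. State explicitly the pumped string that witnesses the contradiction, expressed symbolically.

Suppose for contradiction that L is regular, and let p be the pumping length.
Choose w = a^p b^{p+p!-1}. Since p ≠ (p+p!-1)+1 = p+p!, w ∈ L; and |w| ≥ p.
Write w = xyz as guaranteed by the lemma, with |xy| ≤ p and |y| ≥ 1.
Since the first p symbols of w are all a's and |xy| ≤ p, y lies entirely in the leading a-block: y = a^k for some k with 1 ≤ k ≤ p.
Since 1 ≤ k ≤ p, k divides p!; set t = 1 + p!/k. Then xy^t z has p + (p!/k)·k = p + p! copies of a. Now the a-count is p+p! and (b-count)+1 = (p+p!-1)+1 = p+p!, so i ≠ j+1 fails. So xy^t z = a^{p+p!} b^{p+p!-1} ∉ L.
Contradiction. Therefore L is not regular.

a^{p+p!} b^{p+p!-1}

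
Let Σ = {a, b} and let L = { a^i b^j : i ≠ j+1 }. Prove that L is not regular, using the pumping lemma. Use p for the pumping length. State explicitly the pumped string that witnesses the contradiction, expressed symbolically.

a^{p+p!} b^{p+p!-1}

Assume L is regular. Let p be the pumping length given by the pumping lemma.
Choose w = a^p b^{p+p!-1}. Since p ≠ (p+p!-1)+1 = p+p!, w ∈ L; and |w| ≥ p.
By the pumping lemma, w = xyz with |xy| ≤ p and |y| > 0.
The first p characters of w are a's, so xy (and hence y) consists only of a's. Write y = a^k, 1 ≤ k ≤ p.
Since 1 ≤ k ≤ p, k divides p!; set t = 1 + p!/k. Then xy^t z has p + (p!/k)·k = p + p! copies of a. Now the a-count is p+p! and (b-count)+1 = (p+p!-1)+1 = p+p!, so i ≠ j+1 fails. So xy^t z = a^{p+p!} b^{p+p!-1} ∉ L.
This is a contradiction; hence L is not regular.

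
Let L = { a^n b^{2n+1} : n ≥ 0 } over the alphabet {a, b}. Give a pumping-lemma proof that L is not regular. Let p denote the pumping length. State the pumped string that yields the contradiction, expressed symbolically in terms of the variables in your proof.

Assume L is regular; let p be its pumping constant.
Choose w = a^p b^{2p+1}, which is in L with |w| = 3p+1 ≥ p.
The pumping lemma gives a decomposition w = xyz where |xy| ≤ p and |y| ≥ 1.
Since the first p symbols of w are all a's and |xy| ≤ p, y lies entirely in the leading a-block: y = a^k for some k with 1 ≤ k ≤ p.
Pump with i = 2: xy^2z = a^{p+k} b^{2p+1}. For this to lie in L we would need 2p+1 = 2(p+k)+1, which forces k = 0. But k ≥ 1, so xy^2z ∉ L.
This contradicts the pumping lemma, so L is not regular.

a^{p+k} b^{2p+1}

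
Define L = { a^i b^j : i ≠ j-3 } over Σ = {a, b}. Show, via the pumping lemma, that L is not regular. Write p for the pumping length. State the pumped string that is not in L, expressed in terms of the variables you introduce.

Assume L is regular; let p be its pumping constant.
Choose w = a^p b^{p+p!+3}. Since p ≠ (p+p!+3)-3 = p+p!, w ∈ L; and |w| ≥ p.
Write w = xyz as guaranteed by the lemma, with |xy| ≤ p and |y| > 0.
The first p characters of w are a's, so xy (and hence y) consists only of a's. Write y = a^k, 1 ≤ k ≤ p.
Since 1 ≤ k ≤ p, k divides p!; set t = 1 + p!/k. Then xy^t z has p + (p!/k)·k = p + p! copies of a. Now the a-count is p+p! and (b-count)-3 = (p+p!+3)-3 = p+p!, so i ≠ j-3 fails. So xy^t z = a^{p+p!} b^{p+p!+3} ∉ L.
This contradicts the pumping lemma, so L is not regular.

a^{p+p!} b^{p+p!+3}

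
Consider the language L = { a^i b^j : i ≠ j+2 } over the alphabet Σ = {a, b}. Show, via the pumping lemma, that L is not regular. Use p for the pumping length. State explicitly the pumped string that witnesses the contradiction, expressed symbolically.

Assume L is regular. Let p be the pumping length given by the pumping lemma.
Choose w = a^p b^{p+p!-2}. Since p ≠ (p+p!-2)+2 = p+p!, w ∈ L; and |w| ≥ p.
By the pumping lemma, w = xyz with |xy| ≤ p and |y| > 0.
Because |xy| ≤ p and w begins with p copies of a, we have y = a^k with 1 ≤ k ≤ p.
Since 1 ≤ k ≤ p, k divides p!; set t = 1 + p!/k. Then xy^t z has p + (p!/k)·k = p + p! copies of a. Now the a-count is p+p! and (b-count)+2 = (p+p!-2)+2 = p+p!, so i ≠ j+2 fails. So xy^t z = a^{p+p!} b^{p+p!-2} ∉ L.
This is a contradiction; hence L is not regular.

a^{p+p!} b^{p+p!-2}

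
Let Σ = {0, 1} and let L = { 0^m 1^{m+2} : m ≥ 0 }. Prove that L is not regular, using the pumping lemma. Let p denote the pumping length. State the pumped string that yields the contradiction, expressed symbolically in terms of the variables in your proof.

0^{p+k} 1^{p+2}

Toward a contradiction, assume L is regular with pumping length p.
Take w = 0^p 1^{p+2}. Then w ∈ L and |w| = 2p+2 ≥ p.
The pumping lemma gives a decomposition w = xyz where |xy| ≤ p and |y| > 0.
Since the first p symbols of w are all 0's and |xy| ≤ p, y lies entirely in the leading 0-block: y = 0^k for some k with 1 ≤ k ≤ p.
Pump with i = 2: xy^2z = 0^{p+k} 1^{p+2}. For this to lie in L we would need p+2 = (p+k)+2, which forces k = 0. But k ≥ 1, so xy^2z ∉ L.
Contradiction. Therefore L is not regular.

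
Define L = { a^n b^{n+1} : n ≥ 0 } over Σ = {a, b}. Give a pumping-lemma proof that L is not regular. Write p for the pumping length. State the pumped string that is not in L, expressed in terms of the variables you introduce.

Suppose for contradiction that L is regular, and let p be the pumping length.
Choose w = a^p b^{p+1}, which is in L with |w| = 2p+1 ≥ p.
Write w = xyz as guaranteed by the lemma, with |xy| ≤ p and |y| ≥ 1.
The first p characters of w are a's, so xy (and hence y) consists only of a's. Write y = a^k, 1 ≤ k ≤ p.
Pump with i = 2: xy^2z = a^{p+k} b^{p+1}. For this to lie in L we would need p+1 = (p+k)+1, which forces k = 0. But k ≥ 1, so xy^2z ∉ L.
This is a contradiction; hence L is not regular.

a^{p+k} b^{p+1}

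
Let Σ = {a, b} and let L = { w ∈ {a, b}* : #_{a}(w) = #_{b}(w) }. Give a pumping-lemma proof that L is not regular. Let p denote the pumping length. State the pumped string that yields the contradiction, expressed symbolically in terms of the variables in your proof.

Suppose for contradiction that L is regular, and let p be the pumping length.
Choose w = a^p b^p ∈ L with |w| = 2p ≥ p.
By the pumping lemma, w = xyz with |xy| ≤ p and y is nonempty.
Since the first p symbols of w are all a's and |xy| ≤ p, y lies entirely in the leading a-block: y = a^k for some k with 1 ≤ k ≤ p.
Pump with i = 2: xy^2z = a^{p+k} b^p has p+k occurrences of a but only p of b. Since k ≥ 1 the counts differ, so xy^2z ∉ L.
Contradiction. Therefore L is not regular.

a^{p+k} b^p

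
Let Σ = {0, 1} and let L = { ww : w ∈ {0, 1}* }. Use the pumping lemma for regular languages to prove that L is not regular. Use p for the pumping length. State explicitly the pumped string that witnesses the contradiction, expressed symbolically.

Suppose for contradiction that L is regular, and let p be the pumping length.
Take w = 0^p 1^p 0^p 1^p = uu where u = 0^p1^p; then w ∈ L and |w| = 4p ≥ p.
The pumping lemma gives a decomposition w = xyz where |xy| ≤ p and |y| ≥ 1.
Because |xy| ≤ p and w begins with p copies of 0, we have y = 0^k with 1 ≤ k ≤ p.
Pump with i = 2: xy^2z = 0^{p+k} 1^p 0^p 1^p, of length 4p+k. Suppose this equals vv. The string starts with 0 and ends with 1, so v does too; thus the boundary between the two copies of v is a 1→0 transition. There is exactly one such transition, at position 2p+k, so |v| = 2p+k and |vv| = 4p+2k ≠ 4p+k since k ≥ 1. So xy^2z ∉ L.
Contradiction. Therefore L is not regular.

0^{p+k} 1^p 0^p 1^p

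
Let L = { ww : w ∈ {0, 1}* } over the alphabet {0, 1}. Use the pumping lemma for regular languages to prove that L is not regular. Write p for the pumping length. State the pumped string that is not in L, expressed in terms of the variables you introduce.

0^{p+k} 1^p 0^p 1^p

Suppose for contradiction that L is regular, and let p be the pumping length.
Take w = 0^p 1^p 0^p 1^p = uu where u = 0^p1^p; then w ∈ L and |w| = 4p ≥ p.
The pumping lemma gives a decomposition w = xyz where |xy| ≤ p and y is nonempty.
Because |xy| ≤ p and w begins with p copies of 0, we have y = 0^k with 1 ≤ k ≤ p.
Pump with i = 2: xy^2z = 0^{p+k} 1^p 0^p 1^p, of length 4p+k. Suppose this equals vv. The string starts with 0 and ends with 1, so v does too; thus the boundary between the two copies of v is a 1→0 transition. There is exactly one such transition, at position 2p+k, so |v| = 2p+k and |vv| = 4p+2k ≠ 4p+k since k ≥ 1. So xy^2z ∉ L.
This contradicts the pumping lemma, so L is not regular.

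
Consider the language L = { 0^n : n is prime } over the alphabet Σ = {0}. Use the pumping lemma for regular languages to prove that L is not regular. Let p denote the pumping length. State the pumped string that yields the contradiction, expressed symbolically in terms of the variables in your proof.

0^{q(1+k)}

Toward a contradiction, assume L is regular with pumping length p.
Let q be a prime with q ≥ p+2 (infinitely many primes exist), and take w = 0^q ∈ L with |w| = q ≥ p.
Write w = xyz as guaranteed by the lemma, with |xy| ≤ p and |y| > 0.
Then y = 0^k for some k with 1 ≤ k ≤ p.
Since 1 ≤ k ≤ p, |xz| = q-k. Pump with i = q+1: |xy^{q+1}z| = (q-k)+(q+1)k = q+qk = q(1+k), which is composite (both factors ≥ 2). So xy^{q+1}z = 0^{q(1+k)} ∉ L.
This is a contradiction; hence L is not regular.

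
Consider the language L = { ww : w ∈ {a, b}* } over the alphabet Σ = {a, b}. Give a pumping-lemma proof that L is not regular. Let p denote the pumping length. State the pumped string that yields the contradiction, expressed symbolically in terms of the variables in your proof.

a^{p+k} b^p a^p b^p

Suppose for contradiction that L is regular, and let p be the pumping length.
Take w = a^p b^p a^p b^p = uu where u = a^pb^p; then w ∈ L and |w| = 4p ≥ p.
The pumping lemma gives a decomposition w = xyz where |xy| ≤ p and |y| ≥ 1.
Because |xy| ≤ p and w begins with p copies of a, we have y = a^k with 1 ≤ k ≤ p.
Pump with i = 2: xy^2z = a^{p+k} b^p a^p b^p, of length 4p+k. Suppose this equals vv. The string starts with a and ends with b, so v does too; thus the boundary between the two copies of v is a b→a transition. There is exactly one such transition, at position 2p+k, so |v| = 2p+k and |vv| = 4p+2k ≠ 4p+k since k ≥ 1. So xy^2z ∉ L.
Contradiction. Therefore L is not regular.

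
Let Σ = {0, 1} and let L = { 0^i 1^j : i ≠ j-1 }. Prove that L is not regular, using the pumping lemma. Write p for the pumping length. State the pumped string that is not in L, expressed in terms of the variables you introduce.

0^{p+p!} 1^{p+p!+1}

Assume L is regular; let p be its pumping constant.
Choose w = 0^p 1^{p+p!+1}. Since p ≠ (p+p!+1)-1 = p+p!, w ∈ L; and |w| ≥ p.
Write w = xyz as guaranteed by the lemma, with |xy| ≤ p and y is nonempty.
Because |xy| ≤ p and w begins with p copies of 0, we have y = 0^k with 1 ≤ k ≤ p.
Since 1 ≤ k ≤ p, k divides p!; set t = 1 + p!/k. Then xy^t z has p + (p!/k)·k = p + p! copies of 0. Now the 0-count is p+p! and (1-count)-1 = (p+p!+1)-1 = p+p!, so i ≠ j-1 fails. So xy^t z = 0^{p+p!} 1^{p+p!+1} ∉ L.
This is a contradiction; hence L is not regular.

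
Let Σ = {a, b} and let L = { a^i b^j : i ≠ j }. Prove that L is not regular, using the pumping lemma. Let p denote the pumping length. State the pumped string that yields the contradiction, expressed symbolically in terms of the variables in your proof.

a^{p+p!} b^{p+p!}

Suppose for contradiction that L is regular, and let p be the pumping length.
Choose w = a^p b^{p+p!}. Since p ≠ p+p!, w ∈ L; and |w| ≥ p.
Write w = xyz as guaranteed by the lemma, with |xy| ≤ p and |y| ≥ 1.
Because |xy| ≤ p and w begins with p copies of a, we have y = a^k with 1 ≤ k ≤ p.
Since 1 ≤ k ≤ p, k divides p!; set t = 1 + p!/k. Then xy^t z has p + (p!/k)·k = p + p! copies of a. Now the a-count equals the b-count, so i ≠ j fails. So xy^t z = a^{p+p!} b^{p+p!} ∉ L.
This is a contradiction; hence L is not regular.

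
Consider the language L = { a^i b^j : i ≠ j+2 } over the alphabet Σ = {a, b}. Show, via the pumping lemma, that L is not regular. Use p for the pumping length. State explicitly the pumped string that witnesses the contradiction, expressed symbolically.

a^{p+p!} b^{p+p!-2}

Assume L is regular; let p be its pumping constant.
Choose w = a^p b^{p+p!-2}. Since p ≠ (p+p!-2)+2 = p+p!, w ∈ L; and |w| ≥ p.
Write w = xyz as guaranteed by the lemma, with |xy| ≤ p and y is nonempty.
Because |xy| ≤ p and w begins with p copies of a, we have y = a^k with 1 ≤ k ≤ p.
Since 1 ≤ k ≤ p, k divides p!; set t = 1 + p!/k. Then xy^t z has p + (p!/k)·k = p + p! copies of a. Now the a-count is p+p! and (b-count)+2 = (p+p!-2)+2 = p+p!, so i ≠ j+2 fails. So xy^t z = a^{p+p!} b^{p+p!-2} ∉ L.
This is a contradiction; hence L is not regular.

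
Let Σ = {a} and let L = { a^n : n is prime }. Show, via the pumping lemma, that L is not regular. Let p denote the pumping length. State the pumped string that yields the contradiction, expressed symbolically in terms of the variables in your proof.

Assume L is regular; let p be its pumping constant.
Let q be a prime with q ≥ p+2 (infinitely many primes exist), and take w = a^q ∈ L with |w| = q ≥ p.
By the pumping lemma, w = xyz with |xy| ≤ p and |y| ≥ 1.
Then y = a^k for some k with 1 ≤ k ≤ p.
Since 1 ≤ k ≤ p, |xz| = q-k. Pump with i = q+1: |xy^{q+1}z| = (q-k)+(q+1)k = q+qk = q(1+k), which is composite (both factors ≥ 2). So xy^{q+1}z = a^{q(1+k)} ∉ L.
This is a contradiction; hence L is not regular.

a^{q(1+k)}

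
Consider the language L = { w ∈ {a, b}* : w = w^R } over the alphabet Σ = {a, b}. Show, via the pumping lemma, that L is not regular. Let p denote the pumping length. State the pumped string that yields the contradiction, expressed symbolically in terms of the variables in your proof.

Suppose for contradiction that L is regular, and let p be the pumping length.
Take w = a^p b a^p, a palindrome of length 2p+1 ≥ p.
By the pumping lemma, w = xyz with |xy| ≤ p and |y| > 0.
Because |xy| ≤ p and w begins with p copies of a, we have y = a^k with 1 ≤ k ≤ p.
Pump with i = 2: xy^2z = a^{p+k} b a^p. Its reverse is a^p b a^{p+k}, which differs from xy^2z since k ≥ 1. So xy^2z is not a palindrome and xy^2z ∉ L.
This is a contradiction; hence L is not regular.

a^{p+k} b a^p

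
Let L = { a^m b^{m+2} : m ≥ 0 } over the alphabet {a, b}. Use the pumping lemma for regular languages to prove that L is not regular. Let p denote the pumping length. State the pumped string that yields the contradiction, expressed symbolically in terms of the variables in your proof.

a^{p+k} b^{p+2}

Toward a contradiction, assume L is regular with pumping length p.
Let w = a^p b^{p+2} ∈ L; note |w| = 2p+2 ≥ p.
By the pumping lemma, w = xyz with |xy| ≤ p and |y| ≥ 1.
The first p characters of w are a's, so xy (and hence y) consists only of a's. Write y = a^k, 1 ≤ k ≤ p.
Pump with i = 2: xy^2z = a^{p+k} b^{p+2}. For this to lie in L we would need p+2 = (p+k)+2, which forces k = 0. But k ≥ 1, so xy^2z ∉ L.
Contradiction. Therefore L is not regular.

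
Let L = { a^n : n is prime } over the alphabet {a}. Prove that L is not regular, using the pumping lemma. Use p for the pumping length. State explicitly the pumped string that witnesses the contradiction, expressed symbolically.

a^{q(1+k)}

Assume L is regular. Let p be the pumping length given by the pumping lemma.
Let q be a prime with q ≥ p+2 (infinitely many primes exist), and take w = a^q ∈ L with |w| = q ≥ p.
Write w = xyz as guaranteed by the lemma, with |xy| ≤ p and |y| ≥ 1.
Then y = a^k for some k with 1 ≤ k ≤ p.
Since 1 ≤ k ≤ p, |xz| = q-k. Pump with i = q+1: |xy^{q+1}z| = (q-k)+(q+1)k = q+qk = q(1+k), which is composite (both factors ≥ 2). So xy^{q+1}z = a^{q(1+k)} ∉ L.
This contradicts the pumping lemma, so L is not regular.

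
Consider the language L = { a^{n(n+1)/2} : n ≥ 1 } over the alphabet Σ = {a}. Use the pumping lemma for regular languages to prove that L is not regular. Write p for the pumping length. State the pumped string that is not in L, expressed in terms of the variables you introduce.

Toward a contradiction, assume L is regular with pumping length p.
Take w = a^{p(p+1)/2} ∈ L with |w| = p(p+1)/2 ≥ p.
Write w = xyz as guaranteed by the lemma, with |xy| ≤ p and |y| > 0.
Then y = a^k for some k with 1 ≤ k ≤ p.
Pump with i = 2: xy^2z = a^{p(p+1)/2+k}. Since 1 ≤ k ≤ p, p(p+1)/2 < p(p+1)/2+k ≤ p(p+1)/2+p < (p+1)(p+2)/2, so p(p+1)/2+k is strictly between consecutive triangular numbers. So xy^2z ∉ L.
This is a contradiction; hence L is not regular.

a^{p(p+1)/2+k}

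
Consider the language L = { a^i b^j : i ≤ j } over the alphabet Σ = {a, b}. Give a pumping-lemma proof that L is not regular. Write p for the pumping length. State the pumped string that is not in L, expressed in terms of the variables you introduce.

a^{p+k} b^p

Toward a contradiction, assume L is regular with pumping length p.
Choose w = a^p b^p ∈ L, with |w| = 2p ≥ p.
The pumping lemma gives a decomposition w = xyz where |xy| ≤ p and y is nonempty.
The first p characters of w are a's, so xy (and hence y) consists only of a's. Write y = a^k, 1 ≤ k ≤ p.
Consider xy^2z = a^{p+k} b^p. Since k ≥ 1, the a-count p+k exceeds the b-count p, so i ≤ j fails; thus xy^2z ∉ L.
This is a contradiction; hence L is not regular.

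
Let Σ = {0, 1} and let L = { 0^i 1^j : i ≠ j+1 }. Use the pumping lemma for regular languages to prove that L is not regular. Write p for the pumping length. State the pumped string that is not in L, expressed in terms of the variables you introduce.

0^{p+p!} 1^{p+p!-1}

Toward a contradiction, assume L is regular with pumping length p.
Choose w = 0^p 1^{p+p!-1}. Since p ≠ (p+p!-1)+1 = p+p!, w ∈ L; and |w| ≥ p.
By the pumping lemma, w = xyz with |xy| ≤ p and y is nonempty.
Because |xy| ≤ p and w begins with p copies of 0, we have y = 0^k with 1 ≤ k ≤ p.
Since 1 ≤ k ≤ p, k divides p!; set t = 1 + p!/k. Then xy^t z has p + (p!/k)·k = p + p! copies of 0. Now the 0-count is p+p! and (1-count)+1 = (p+p!-1)+1 = p+p!, so i ≠ j+1 fails. So xy^t z = 0^{p+p!} 1^{p+p!-1} ∉ L.
This contradicts the pumping lemma, so L is not regular.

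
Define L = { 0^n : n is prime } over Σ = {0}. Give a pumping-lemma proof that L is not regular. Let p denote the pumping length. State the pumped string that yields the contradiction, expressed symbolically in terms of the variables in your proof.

Suppose for contradiction that L is regular, and let p be the pumping length.
Let q be a prime with q ≥ p+2 (infinitely many primes exist), and take w = 0^q ∈ L with |w| = q ≥ p.
By the pumping lemma, w = xyz with |xy| ≤ p and |y| > 0.
Then y = 0^k for some k with 1 ≤ k ≤ p.
Since 1 ≤ k ≤ p, |xz| = q-k. Pump with i = q+1: |xy^{q+1}z| = (q-k)+(q+1)k = q+qk = q(1+k), which is composite (both factors ≥ 2). So xy^{q+1}z = 0^{q(1+k)} ∉ L.
This is a contradiction; hence L is not regular.

0^{q(1+k)}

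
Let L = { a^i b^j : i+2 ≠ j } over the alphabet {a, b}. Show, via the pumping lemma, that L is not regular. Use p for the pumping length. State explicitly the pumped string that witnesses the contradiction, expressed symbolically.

Suppose for contradiction that L is regular, and let p be the pumping length.
Choose w = a^p b^{p+p!+2}. Since p ≠ (p+p!+2)-2 = p+p!, w ∈ L; and |w| ≥ p.
By the pumping lemma, w = xyz with |xy| ≤ p and |y| > 0.
Since the first p symbols of w are all a's and |xy| ≤ p, y lies entirely in the leading a-block: y = a^k for some k with 1 ≤ k ≤ p.
Since 1 ≤ k ≤ p, k divides p!; set t = 1 + p!/k. Then xy^t z has p + (p!/k)·k = p + p! copies of a. Now the a-count is p+p! and (b-count)-2 = (p+p!+2)-2 = p+p!, so i+2 ≠ j fails. So xy^t z = a^{p+p!} b^{p+p!+2} ∉ L.
Contradiction. Therefore L is not regular.

a^{p+p!} b^{p+p!+2}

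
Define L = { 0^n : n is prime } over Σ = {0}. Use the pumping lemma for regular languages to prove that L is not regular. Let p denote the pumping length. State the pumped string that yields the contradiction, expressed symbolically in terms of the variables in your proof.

0^{q(1+k)}

Assume L is regular; let p be its pumping constant.
Let q be a prime with q ≥ p+2 (infinitely many primes exist), and take w = 0^q ∈ L with |w| = q ≥ p.
By the pumping lemma, w = xyz with |xy| ≤ p and |y| ≥ 1.
Then y = 0^k for some k with 1 ≤ k ≤ p.
Since 1 ≤ k ≤ p, |xz| = q-k. Pump with i = q+1: |xy^{q+1}z| = (q-k)+(q+1)k = q+qk = q(1+k), which is composite (both factors ≥ 2). So xy^{q+1}z = 0^{q(1+k)} ∉ L.
This is a contradiction; hence L is not regular.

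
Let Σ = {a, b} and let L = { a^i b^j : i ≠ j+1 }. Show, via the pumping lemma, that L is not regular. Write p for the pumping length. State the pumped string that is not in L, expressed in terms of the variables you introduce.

a^{p+p!} b^{p+p!-1}

Assume L is regular; let p be its pumping constant.
Choose w = a^p b^{p+p!-1}. Since p ≠ (p+p!-1)+1 = p+p!, w ∈ L; and |w| ≥ p.
Write w = xyz as guaranteed by the lemma, with |xy| ≤ p and |y| ≥ 1.
Since the first p symbols of w are all a's and |xy| ≤ p, y lies entirely in the leading a-block: y = a^k for some k with 1 ≤ k ≤ p.
Since 1 ≤ k ≤ p, k divides p!; set t = 1 + p!/k. Then xy^t z has p + (p!/k)·k = p + p! copies of a. Now the a-count is p+p! and (b-count)+1 = (p+p!-1)+1 = p+p!, so i ≠ j+1 fails. So xy^t z = a^{p+p!} b^{p+p!-1} ∉ L.
This contradicts the pumping lemma, so L is not regular.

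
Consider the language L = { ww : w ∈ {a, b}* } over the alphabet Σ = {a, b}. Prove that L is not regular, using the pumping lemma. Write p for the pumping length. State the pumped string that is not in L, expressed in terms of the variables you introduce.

Suppose for contradiction that L is regular, and let p be the pumping length.
Take w = a^p b^p a^p b^p = uu where u = a^pb^p; then w ∈ L and |w| = 4p ≥ p.
The pumping lemma gives a decomposition w = xyz where |xy| ≤ p and |y| > 0.
Since the first p symbols of w are all a's and |xy| ≤ p, y lies entirely in the leading a-block: y = a^k for some k with 1 ≤ k ≤ p.
Pump with i = 2: xy^2z = a^{p+k} b^p a^p b^p, of length 4p+k. Suppose this equals vv. The string starts with a and ends with b, so v does too; thus the boundary between the two copies of v is a b→a transition. There is exactly one such transition, at position 2p+k, so |v| = 2p+k and |vv| = 4p+2k ≠ 4p+k since k ≥ 1. So xy^2z ∉ L.
This contradicts the pumping lemma, so L is not regular.

a^{p+k} b^p a^p b^p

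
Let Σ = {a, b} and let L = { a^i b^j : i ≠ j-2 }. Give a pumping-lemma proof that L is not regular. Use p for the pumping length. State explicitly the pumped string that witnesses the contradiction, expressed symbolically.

a^{p+p!} b^{p+p!+2}

Assume L is regular; let p be its pumping constant.
Choose w = a^p b^{p+p!+2}. Since p ≠ (p+p!+2)-2 = p+p!, w ∈ L; and |w| ≥ p.
The pumping lemma gives a decomposition w = xyz where |xy| ≤ p and |y| > 0.
The first p characters of w are a's, so xy (and hence y) consists only of a's. Write y = a^k, 1 ≤ k ≤ p.
Since 1 ≤ k ≤ p, k divides p!; set t = 1 + p!/k. Then xy^t z has p + (p!/k)·k = p + p! copies of a. Now the a-count is p+p! and (b-count)-2 = (p+p!+2)-2 = p+p!, so i ≠ j-2 fails. So xy^t z = a^{p+p!} b^{p+p!+2} ∉ L.
This contradicts the pumping lemma, so L is not regular.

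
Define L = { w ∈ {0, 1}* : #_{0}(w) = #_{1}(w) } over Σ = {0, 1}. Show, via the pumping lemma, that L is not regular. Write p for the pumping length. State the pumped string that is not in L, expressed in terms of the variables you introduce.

Assume L is regular; let p be its pumping constant.
Choose w = 0^p 1^p ∈ L with |w| = 2p ≥ p.
By the pumping lemma, w = xyz with |xy| ≤ p and |y| ≥ 1.
The first p characters of w are 0's, so xy (and hence y) consists only of 0's. Write y = 0^k, 1 ≤ k ≤ p.
Pump with i = 2: xy^2z = 0^{p+k} 1^p has p+k occurrences of 0 but only p of 1. Since k ≥ 1 the counts differ, so xy^2z ∉ L.
This contradicts the pumping lemma, so L is not regular.

0^{p+k} 1^p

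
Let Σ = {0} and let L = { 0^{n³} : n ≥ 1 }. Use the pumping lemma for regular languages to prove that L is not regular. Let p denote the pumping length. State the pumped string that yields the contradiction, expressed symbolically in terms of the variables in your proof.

Assume L is regular; let p be its pumping constant.
Take w = 0^{p³} ∈ L with |w| = p³ ≥ p.
Write w = xyz as guaranteed by the lemma, with |xy| ≤ p and |y| > 0.
Then y = 0^k for some k with 1 ≤ k ≤ p.
Pump with i = 2: xy^2z = 0^{p³+k}. Since 1 ≤ k ≤ p, p³ < p³+k ≤ p³+p < p³+3p²+3p+1 = (p+1)³, so p³+k is not a perfect cube. So xy^2z ∉ L.
Contradiction. Therefore L is not regular.

0^{p³+k}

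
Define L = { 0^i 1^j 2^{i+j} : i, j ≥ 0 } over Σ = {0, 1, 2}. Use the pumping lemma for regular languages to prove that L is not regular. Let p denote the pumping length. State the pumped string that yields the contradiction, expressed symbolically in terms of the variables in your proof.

0^{p+k} 1^p 2^{2p}

Toward a contradiction, assume L is regular with pumping length p.
Take w = 0^p 1^p 2^{2p} ∈ L (with i=j=p, i+j=2p), |w| = 4p ≥ p.
The pumping lemma gives a decomposition w = xyz where |xy| ≤ p and |y| > 0.
Since the first p symbols of w are all 0's and |xy| ≤ p, y lies entirely in the leading 0-block: y = 0^k for some k with 1 ≤ k ≤ p.
Consider xy^2z = 0^{p+k} 1^p 2^{2p}. Now the 0- and 1-counts sum to 2p+k, but the 2-count is 2p ≠ 2p+k. So xy^2z ∉ L.
This contradicts the pumping lemma, so L is not regular.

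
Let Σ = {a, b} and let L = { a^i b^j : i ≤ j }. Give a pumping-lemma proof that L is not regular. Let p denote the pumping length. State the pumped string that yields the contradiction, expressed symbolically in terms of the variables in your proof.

Assume L is regular. Let p be the pumping length given by the pumping lemma.
Choose w = a^p b^p ∈ L, with |w| = 2p ≥ p.
Write w = xyz as guaranteed by the lemma, with |xy| ≤ p and |y| > 0.
Since the first p symbols of w are all a's and |xy| ≤ p, y lies entirely in the leading a-block: y = a^k for some k with 1 ≤ k ≤ p.
Consider xy^2z = a^{p+k} b^p. Since k ≥ 1, the a-count p+k exceeds the b-count p, so i ≤ j fails; thus xy^2z ∉ L.
This is a contradiction; hence L is not regular.

a^{p+k} b^p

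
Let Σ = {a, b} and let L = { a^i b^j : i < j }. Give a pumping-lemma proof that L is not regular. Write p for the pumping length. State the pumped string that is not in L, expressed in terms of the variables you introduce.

Assume L is regular; let p be its pumping constant.
Choose w = a^p b^{p+1} ∈ L, with |w| = 2p+1 ≥ p.
Write w = xyz as guaranteed by the lemma, with |xy| ≤ p and |y| ≥ 1.
The first p characters of w are a's, so xy (and hence y) consists only of a's. Write y = a^k, 1 ≤ k ≤ p.
Consider xy^2z = a^{p+k} b^{p+1}. Since k ≥ 1, the a-count p+k is at least p+1, so i < j fails; thus xy^2z ∉ L.
This is a contradiction; hence L is not regular.

a^{p+k} b^{p+1}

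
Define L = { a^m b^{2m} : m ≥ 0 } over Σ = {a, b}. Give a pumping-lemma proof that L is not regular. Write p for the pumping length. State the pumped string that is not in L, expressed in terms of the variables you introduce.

Toward a contradiction, assume L is regular with pumping length p.
Let w = a^p b^{2p} ∈ L; note |w| = 3p ≥ p.
The pumping lemma gives a decomposition w = xyz where |xy| ≤ p and |y| > 0.
Because |xy| ≤ p and w begins with p copies of a, we have y = a^k with 1 ≤ k ≤ p.
Pump with i = 2: xy^2z = a^{p+k} b^{2p}. For this to lie in L we would need 2p = 2(p+k), which forces k = 0. But k ≥ 1, so xy^2z ∉ L.
This contradicts the pumping lemma, so L is not regular.

a^{p+k} b^{2p}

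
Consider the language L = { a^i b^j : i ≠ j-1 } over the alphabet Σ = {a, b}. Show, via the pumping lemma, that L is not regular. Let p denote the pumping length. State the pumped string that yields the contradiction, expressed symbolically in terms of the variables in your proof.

a^{p+p!} b^{p+p!+1}

Assume L is regular; let p be its pumping constant.
Choose w = a^p b^{p+p!+1}. Since p ≠ (p+p!+1)-1 = p+p!, w ∈ L; and |w| ≥ p.
The pumping lemma gives a decomposition w = xyz where |xy| ≤ p and y is nonempty.
The first p characters of w are a's, so xy (and hence y) consists only of a's. Write y = a^k, 1 ≤ k ≤ p.
Since 1 ≤ k ≤ p, k divides p!; set t = 1 + p!/k. Then xy^t z has p + (p!/k)·k = p + p! copies of a. Now the a-count is p+p! and (b-count)-1 = (p+p!+1)-1 = p+p!, so i ≠ j-1 fails. So xy^t z = a^{p+p!} b^{p+p!+1} ∉ L.
This contradicts the pumping lemma, so L is not regular.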